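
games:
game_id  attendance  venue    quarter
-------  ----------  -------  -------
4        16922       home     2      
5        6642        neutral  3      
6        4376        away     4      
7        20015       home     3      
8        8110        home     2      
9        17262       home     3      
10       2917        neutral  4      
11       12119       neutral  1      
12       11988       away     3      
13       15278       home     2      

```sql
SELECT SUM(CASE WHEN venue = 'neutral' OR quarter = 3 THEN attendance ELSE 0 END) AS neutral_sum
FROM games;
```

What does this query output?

game_id=4: ✗
game_id=5: ✓ → 6642
game_id=6: ✗
game_id=7: ✓ → 20015
game_id=8: ✗
game_id=9: ✓ → 17262
game_id=10: ✓ → 2917
game_id=11: ✓ → 12119
game_id=12: ✓ → 11988
game_id=13: ✗
neutral_sum = 6642 + 20015 + 17262 + 2917 + 12119 + 11988 = 70943

70943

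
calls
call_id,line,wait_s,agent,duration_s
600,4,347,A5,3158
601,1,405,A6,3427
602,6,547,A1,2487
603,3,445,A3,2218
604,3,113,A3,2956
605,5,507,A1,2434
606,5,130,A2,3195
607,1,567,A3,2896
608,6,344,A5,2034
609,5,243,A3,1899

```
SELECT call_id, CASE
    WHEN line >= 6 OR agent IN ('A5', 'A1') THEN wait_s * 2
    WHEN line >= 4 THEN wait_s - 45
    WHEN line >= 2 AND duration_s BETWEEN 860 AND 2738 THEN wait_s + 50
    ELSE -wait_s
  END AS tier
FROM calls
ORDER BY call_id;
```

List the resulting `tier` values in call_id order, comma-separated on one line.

call_id=600: line >= 6 OR agent IN ('A5', 'A1') → 694
call_id=601: ELSE → -405
call_id=602: line >= 6 OR agent IN ('A5', 'A1') → 1094
call_id=603: line >= 2 AND duration_s BETWEEN 860 AND 2738 → 495
call_id=604: ELSE → -113
call_id=605: line >= 6 OR agent IN ('A5', 'A1') → 1014
call_id=606: line >= 4 → 85
call_id=607: ELSE → -567
call_id=608: line >= 6 OR agent IN ('A5', 'A1') → 688
call_id=609: line >= 4 → 198

694, -405, 1094, 495, -113, 1014, 85, -567, 688, 198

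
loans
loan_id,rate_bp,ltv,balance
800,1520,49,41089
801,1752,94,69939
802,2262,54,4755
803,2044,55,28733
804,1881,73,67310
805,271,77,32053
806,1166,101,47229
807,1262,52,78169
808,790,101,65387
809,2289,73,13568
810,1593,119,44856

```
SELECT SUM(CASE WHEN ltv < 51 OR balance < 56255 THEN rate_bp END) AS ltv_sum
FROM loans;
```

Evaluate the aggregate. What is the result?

loan_id=800: ✓ → 1520
loan_id=801: ✗
loan_id=802: ✓ → 2262
loan_id=803: ✓ → 2044
loan_id=804: ✗
loan_id=805: ✓ → 271
loan_id=806: ✓ → 1166
loan_id=807: ✗
loan_id=808: ✗
loan_id=809: ✓ → 2289
loan_id=810: ✓ → 1593
ltv_sum = 1520 + 2262 + 2044 + 271 + 1166 + 2289 + 1593 = 11145

11145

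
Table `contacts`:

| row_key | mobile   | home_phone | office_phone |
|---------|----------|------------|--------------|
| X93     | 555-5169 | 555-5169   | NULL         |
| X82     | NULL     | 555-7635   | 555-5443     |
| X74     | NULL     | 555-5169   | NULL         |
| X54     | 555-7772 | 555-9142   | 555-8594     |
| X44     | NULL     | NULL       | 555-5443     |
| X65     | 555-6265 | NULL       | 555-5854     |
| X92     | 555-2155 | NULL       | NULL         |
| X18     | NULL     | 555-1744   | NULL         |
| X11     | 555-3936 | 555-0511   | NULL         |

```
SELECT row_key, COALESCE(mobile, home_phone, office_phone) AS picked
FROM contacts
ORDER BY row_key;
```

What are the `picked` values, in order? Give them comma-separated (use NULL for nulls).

row_key=X11: mobile=555-3936 → 555-3936
row_key=X18: mobile=NULL, home_phone=555-1744 → 555-1744
row_key=X44: mobile=NULL, home_phone=NULL, office_phone=555-5443 → 555-5443
row_key=X54: mobile=555-7772 → 555-7772
row_key=X65: mobile=555-6265 → 555-6265
row_key=X74: mobile=NULL, home_phone=555-5169 → 555-5169
row_key=X82: mobile=NULL, home_phone=555-7635 → 555-7635
row_key=X92: mobile=555-2155 → 555-2155
row_key=X93: mobile=555-5169 → 555-5169

555-3936, 555-1744, 555-5443, 555-7772, 555-6265, 555-5169, 555-7635, 555-2155, 555-5169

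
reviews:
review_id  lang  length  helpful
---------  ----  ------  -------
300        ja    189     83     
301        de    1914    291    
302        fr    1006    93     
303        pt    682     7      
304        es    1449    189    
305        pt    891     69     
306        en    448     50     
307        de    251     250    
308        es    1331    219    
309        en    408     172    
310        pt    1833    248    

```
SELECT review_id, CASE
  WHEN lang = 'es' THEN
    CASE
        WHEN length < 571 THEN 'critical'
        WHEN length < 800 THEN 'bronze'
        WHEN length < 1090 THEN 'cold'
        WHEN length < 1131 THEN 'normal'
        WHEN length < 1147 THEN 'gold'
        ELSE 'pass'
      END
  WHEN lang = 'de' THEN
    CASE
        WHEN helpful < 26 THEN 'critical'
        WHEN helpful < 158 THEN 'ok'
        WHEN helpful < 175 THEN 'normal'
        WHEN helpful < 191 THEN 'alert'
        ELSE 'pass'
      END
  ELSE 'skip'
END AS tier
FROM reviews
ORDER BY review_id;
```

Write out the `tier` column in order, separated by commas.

review_id=300: lang='ja' → outer ELSE → skip
review_id=301: lang='de' → inner[ELSE] → pass
review_id=302: lang='fr' → outer ELSE → skip
review_id=303: lang='pt' → outer ELSE → skip
review_id=304: lang='es' → inner[ELSE] → pass
review_id=305: lang='pt' → outer ELSE → skip
review_id=306: lang='en' → outer ELSE → skip
review_id=307: lang='de' → inner[ELSE] → pass
review_id=308: lang='es' → inner[ELSE] → pass
review_id=309: lang='en' → outer ELSE → skip
review_id=310: lang='pt' → outer ELSE → skip

skip, pass, skip, skip, pass, skip, skip, pass, pass, skip, skip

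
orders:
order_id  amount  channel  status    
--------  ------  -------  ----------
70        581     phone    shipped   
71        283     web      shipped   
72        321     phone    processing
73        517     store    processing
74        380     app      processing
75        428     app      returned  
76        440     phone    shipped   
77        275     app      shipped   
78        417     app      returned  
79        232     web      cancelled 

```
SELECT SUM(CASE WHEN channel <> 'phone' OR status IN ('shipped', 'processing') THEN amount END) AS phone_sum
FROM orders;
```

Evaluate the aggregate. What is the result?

3874

order_id=70: ✓ → 581
order_id=71: ✓ → 283
order_id=72: ✓ → 321
order_id=73: ✓ → 517
order_id=74: ✓ → 380
order_id=75: ✓ → 428
order_id=76: ✓ → 440
order_id=77: ✓ → 275
order_id=78: ✓ → 417
order_id=79: ✓ → 232
phone_sum = 581 + 283 + 321 + 517 + 380 + 428 + 440 + 275 + 417 + 232 = 3874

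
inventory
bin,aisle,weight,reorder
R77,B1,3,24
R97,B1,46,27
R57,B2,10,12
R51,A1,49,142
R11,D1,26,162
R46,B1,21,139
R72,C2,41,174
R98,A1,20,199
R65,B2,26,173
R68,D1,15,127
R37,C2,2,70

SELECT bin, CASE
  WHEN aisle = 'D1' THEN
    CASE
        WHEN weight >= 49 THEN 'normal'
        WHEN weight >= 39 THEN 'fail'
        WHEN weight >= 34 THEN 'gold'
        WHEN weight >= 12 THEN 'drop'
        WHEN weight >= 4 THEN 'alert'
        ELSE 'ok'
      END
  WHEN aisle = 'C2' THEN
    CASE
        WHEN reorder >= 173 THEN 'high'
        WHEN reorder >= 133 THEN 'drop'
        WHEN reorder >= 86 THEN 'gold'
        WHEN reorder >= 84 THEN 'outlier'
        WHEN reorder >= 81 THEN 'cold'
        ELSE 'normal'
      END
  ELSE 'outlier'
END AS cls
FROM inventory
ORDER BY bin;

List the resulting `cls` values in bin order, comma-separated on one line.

bin=R11: aisle='D1' → inner[weight >= 12] → drop
bin=R37: aisle='C2' → inner[ELSE] → normal
bin=R46: aisle='B1' → outer ELSE → outlier
bin=R51: aisle='A1' → outer ELSE → outlier
bin=R57: aisle='B2' → outer ELSE → outlier
bin=R65: aisle='B2' → outer ELSE → outlier
bin=R68: aisle='D1' → inner[weight >= 12] → drop
bin=R72: aisle='C2' → inner[reorder >= 173] → high
bin=R77: aisle='B1' → outer ELSE → outlier
bin=R97: aisle='B1' → outer ELSE → outlier
bin=R98: aisle='A1' → outer ELSE → outlier

drop, normal, outlier, outlier, outlier, outlier, drop, high, outlier, outlier, outlier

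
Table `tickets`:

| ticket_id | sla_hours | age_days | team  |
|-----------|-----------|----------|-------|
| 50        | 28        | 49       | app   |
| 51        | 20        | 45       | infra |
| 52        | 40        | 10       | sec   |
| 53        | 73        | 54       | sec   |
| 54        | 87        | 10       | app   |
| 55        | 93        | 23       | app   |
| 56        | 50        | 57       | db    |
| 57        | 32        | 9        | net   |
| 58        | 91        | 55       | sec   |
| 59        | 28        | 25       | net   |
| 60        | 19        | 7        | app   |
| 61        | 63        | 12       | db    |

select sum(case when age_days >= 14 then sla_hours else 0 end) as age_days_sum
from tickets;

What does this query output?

ticket_id=50: ✓ → 28
ticket_id=51: ✓ → 20
ticket_id=52: ✗
ticket_id=53: ✓ → 73
ticket_id=54: ✗
ticket_id=55: ✓ → 93
ticket_id=56: ✓ → 50
ticket_id=57: ✗
ticket_id=58: ✓ → 91
ticket_id=59: ✓ → 28
ticket_id=60: ✗
ticket_id=61: ✗
age_days_sum = 28 + 20 + 73 + 93 + 50 + 91 + 28 = 383

383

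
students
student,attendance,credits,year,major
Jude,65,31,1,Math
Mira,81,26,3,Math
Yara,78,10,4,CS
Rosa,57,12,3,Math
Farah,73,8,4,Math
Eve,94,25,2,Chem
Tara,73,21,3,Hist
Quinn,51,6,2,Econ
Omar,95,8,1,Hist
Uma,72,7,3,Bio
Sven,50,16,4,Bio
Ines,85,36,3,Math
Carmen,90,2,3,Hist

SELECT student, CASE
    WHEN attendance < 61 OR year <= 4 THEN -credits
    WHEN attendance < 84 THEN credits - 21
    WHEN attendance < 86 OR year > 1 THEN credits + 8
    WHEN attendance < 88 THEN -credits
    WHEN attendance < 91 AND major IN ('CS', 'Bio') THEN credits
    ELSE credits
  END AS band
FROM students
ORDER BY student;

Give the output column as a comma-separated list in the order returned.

student=Carmen: attendance < 61 OR year <= 4 → -2
student=Eve: attendance < 61 OR year <= 4 → -25
student=Farah: attendance < 61 OR year <= 4 → -8
student=Ines: attendance < 61 OR year <= 4 → -36
student=Jude: attendance < 61 OR year <= 4 → -31
student=Mira: attendance < 61 OR year <= 4 → -26
student=Omar: attendance < 61 OR year <= 4 → -8
student=Quinn: attendance < 61 OR year <= 4 → -6
student=Rosa: attendance < 61 OR year <= 4 → -12
student=Sven: attendance < 61 OR year <= 4 → -16
student=Tara: attendance < 61 OR year <= 4 → -21
student=Uma: attendance < 61 OR year <= 4 → -7
student=Yara: attendance < 61 OR year <= 4 → -10

-2, -25, -8, -36, -31, -26, -8, -6, -12, -16, -21, -7, -10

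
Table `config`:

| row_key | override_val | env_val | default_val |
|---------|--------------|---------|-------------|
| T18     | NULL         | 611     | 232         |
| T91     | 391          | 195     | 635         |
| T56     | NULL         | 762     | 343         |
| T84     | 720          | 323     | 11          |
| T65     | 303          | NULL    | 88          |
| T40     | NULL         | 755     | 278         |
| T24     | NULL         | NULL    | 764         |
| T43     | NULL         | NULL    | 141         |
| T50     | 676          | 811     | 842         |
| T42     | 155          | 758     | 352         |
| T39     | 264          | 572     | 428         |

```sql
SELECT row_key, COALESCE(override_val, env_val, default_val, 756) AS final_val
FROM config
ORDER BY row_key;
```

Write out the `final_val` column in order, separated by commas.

row_key=T18: override_val=NULL, env_val=611 → 611
row_key=T24: override_val=NULL, env_val=NULL, default_val=764 → 764
row_key=T39: override_val=264 → 264
row_key=T40: override_val=NULL, env_val=755 → 755
row_key=T42: override_val=155 → 155
row_key=T43: override_val=NULL, env_val=NULL, default_val=141 → 141
row_key=T50: override_val=676 → 676
row_key=T56: override_val=NULL, env_val=762 → 762
row_key=T65: override_val=303 → 303
row_key=T84: override_val=720 → 720
row_key=T91: override_val=391 → 391

611, 764, 264, 755, 155, 141, 676, 762, 303, 720, 391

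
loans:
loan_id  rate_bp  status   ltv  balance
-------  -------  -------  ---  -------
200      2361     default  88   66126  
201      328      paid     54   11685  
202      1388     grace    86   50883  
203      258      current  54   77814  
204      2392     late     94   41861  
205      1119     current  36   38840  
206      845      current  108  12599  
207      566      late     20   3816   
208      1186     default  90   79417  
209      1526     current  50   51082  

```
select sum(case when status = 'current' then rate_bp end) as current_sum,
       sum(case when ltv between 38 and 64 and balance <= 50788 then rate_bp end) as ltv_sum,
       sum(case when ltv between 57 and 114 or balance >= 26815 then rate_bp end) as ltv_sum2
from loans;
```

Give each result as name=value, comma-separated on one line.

[current_sum: status = 'current']
loan_id=200: ✗
loan_id=201: ✗
loan_id=202: ✗
loan_id=203: ✓ → 258
loan_id=204: ✗
loan_id=205: ✓ → 1119
loan_id=206: ✓ → 845
loan_id=207: ✗
loan_id=208: ✗
loan_id=209: ✓ → 1526
current_sum = 258 + 1119 + 845 + 1526 = 3748
—
[ltv_sum: ltv between 38 and 64 and balance <= 50788]
loan_id=200: ✗
loan_id=201: ✓ → 328
loan_id=202: ✗
loan_id=203: ✗
loan_id=204: ✗
loan_id=205: ✗
loan_id=206: ✗
loan_id=207: ✗
loan_id=208: ✗
loan_id=209: ✗
ltv_sum = 328
—
[ltv_sum2: ltv between 57 and 114 or balance >= 26815]
loan_id=200: ✓ → 2361
loan_id=201: ✗
loan_id=202: ✓ → 1388
loan_id=203: ✓ → 258
loan_id=204: ✓ → 2392
loan_id=205: ✓ → 1119
loan_id=206: ✓ → 845
loan_id=207: ✗
loan_id=208: ✓ → 1186
loan_id=209: ✓ → 1526
ltv_sum2 = 2361 + 1388 + 258 + 2392 + 1119 + 845 + 1186 + 1526 = 11075

current_sum=3748, ltv_sum=328, ltv_sum2=11075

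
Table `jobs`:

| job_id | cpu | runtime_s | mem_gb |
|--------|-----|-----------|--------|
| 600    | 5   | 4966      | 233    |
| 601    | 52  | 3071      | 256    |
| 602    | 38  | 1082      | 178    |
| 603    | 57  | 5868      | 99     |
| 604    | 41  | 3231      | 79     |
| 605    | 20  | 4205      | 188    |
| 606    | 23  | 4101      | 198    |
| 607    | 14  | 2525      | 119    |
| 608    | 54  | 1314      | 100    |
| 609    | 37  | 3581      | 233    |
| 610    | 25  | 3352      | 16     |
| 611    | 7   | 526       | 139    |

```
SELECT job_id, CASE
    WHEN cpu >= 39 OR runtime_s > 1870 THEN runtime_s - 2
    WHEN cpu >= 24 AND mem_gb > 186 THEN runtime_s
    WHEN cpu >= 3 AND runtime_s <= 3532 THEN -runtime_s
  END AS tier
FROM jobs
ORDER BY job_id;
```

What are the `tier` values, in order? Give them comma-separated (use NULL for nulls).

4964, 3069, -1082, 5866, 3229, 4203, 4099, 2523, 1312, 3579, 3350, -526

job_id=600: cpu >= 39 OR runtime_s > 1870 → 4964
job_id=601: cpu >= 39 OR runtime_s > 1870 → 3069
job_id=602: cpu >= 3 AND runtime_s <= 3532 → -1082
job_id=603: cpu >= 39 OR runtime_s > 1870 → 5866
job_id=604: cpu >= 39 OR runtime_s > 1870 → 3229
job_id=605: cpu >= 39 OR runtime_s > 1870 → 4203
job_id=606: cpu >= 39 OR runtime_s > 1870 → 4099
job_id=607: cpu >= 39 OR runtime_s > 1870 → 2523
job_id=608: cpu >= 39 OR runtime_s > 1870 → 1312
job_id=609: cpu >= 39 OR runtime_s > 1870 → 3579
job_id=610: cpu >= 39 OR runtime_s > 1870 → 3350
job_id=611: cpu >= 3 AND runtime_s <= 3532 → -526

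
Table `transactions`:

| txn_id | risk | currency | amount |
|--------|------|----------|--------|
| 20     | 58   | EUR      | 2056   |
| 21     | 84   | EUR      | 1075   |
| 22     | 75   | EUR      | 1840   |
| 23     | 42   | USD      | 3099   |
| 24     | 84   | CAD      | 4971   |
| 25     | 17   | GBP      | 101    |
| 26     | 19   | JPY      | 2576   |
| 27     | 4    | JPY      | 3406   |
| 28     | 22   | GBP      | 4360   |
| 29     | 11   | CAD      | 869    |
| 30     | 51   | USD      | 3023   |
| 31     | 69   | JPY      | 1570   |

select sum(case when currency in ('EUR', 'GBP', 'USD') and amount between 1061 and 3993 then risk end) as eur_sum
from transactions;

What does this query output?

310

txn_id=20: ✓ → 58
txn_id=21: ✓ → 84
txn_id=22: ✓ → 75
txn_id=23: ✓ → 42
txn_id=24: ✗
txn_id=25: ✗
txn_id=26: ✗
txn_id=27: ✗
txn_id=28: ✗
txn_id=29: ✗
txn_id=30: ✓ → 51
txn_id=31: ✗
eur_sum = 58 + 84 + 75 + 42 + 51 = 310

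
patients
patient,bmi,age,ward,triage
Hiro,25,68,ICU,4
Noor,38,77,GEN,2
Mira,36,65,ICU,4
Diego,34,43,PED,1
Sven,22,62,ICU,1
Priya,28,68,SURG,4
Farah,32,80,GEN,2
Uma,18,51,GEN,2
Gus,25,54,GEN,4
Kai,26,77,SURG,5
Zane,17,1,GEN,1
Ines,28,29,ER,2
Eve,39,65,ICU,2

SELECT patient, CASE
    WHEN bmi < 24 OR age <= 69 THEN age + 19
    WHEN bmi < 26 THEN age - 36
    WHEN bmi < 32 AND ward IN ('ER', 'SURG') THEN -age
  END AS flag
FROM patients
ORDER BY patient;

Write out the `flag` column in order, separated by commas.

62, 84, NULL, 73, 87, 48, -77, 84, NULL, 87, 81, 70, 20

patient=Diego: bmi < 24 OR age <= 69 → 62
patient=Eve: bmi < 24 OR age <= 69 → 84
patient=Farah: (no match → NULL) → NULL
patient=Gus: bmi < 24 OR age <= 69 → 73
patient=Hiro: bmi < 24 OR age <= 69 → 87
patient=Ines: bmi < 24 OR age <= 69 → 48
patient=Kai: bmi < 32 AND ward IN ('ER', 'SURG') → -77
patient=Mira: bmi < 24 OR age <= 69 → 84
patient=Noor: (no match → NULL) → NULL
patient=Priya: bmi < 24 OR age <= 69 → 87
patient=Sven: bmi < 24 OR age <= 69 → 81
patient=Uma: bmi < 24 OR age <= 69 → 70
patient=Zane: bmi < 24 OR age <= 69 → 20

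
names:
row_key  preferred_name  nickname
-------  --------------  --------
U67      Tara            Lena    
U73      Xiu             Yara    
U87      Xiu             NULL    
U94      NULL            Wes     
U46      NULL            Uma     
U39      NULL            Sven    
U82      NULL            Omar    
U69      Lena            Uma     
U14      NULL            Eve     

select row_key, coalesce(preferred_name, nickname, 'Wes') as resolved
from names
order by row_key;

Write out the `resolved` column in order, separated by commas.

Eve, Sven, Uma, Tara, Lena, Xiu, Omar, Xiu, Wes

row_key=U14: preferred_name=NULL, nickname=Eve → Eve
row_key=U39: preferred_name=NULL, nickname=Sven → Sven
row_key=U46: preferred_name=NULL, nickname=Uma → Uma
row_key=U67: preferred_name=Tara → Tara
row_key=U69: preferred_name=Lena → Lena
row_key=U73: preferred_name=Xiu → Xiu
row_key=U82: preferred_name=NULL, nickname=Omar → Omar
row_key=U87: preferred_name=Xiu → Xiu
row_key=U94: preferred_name=NULL, nickname=Wes → Wes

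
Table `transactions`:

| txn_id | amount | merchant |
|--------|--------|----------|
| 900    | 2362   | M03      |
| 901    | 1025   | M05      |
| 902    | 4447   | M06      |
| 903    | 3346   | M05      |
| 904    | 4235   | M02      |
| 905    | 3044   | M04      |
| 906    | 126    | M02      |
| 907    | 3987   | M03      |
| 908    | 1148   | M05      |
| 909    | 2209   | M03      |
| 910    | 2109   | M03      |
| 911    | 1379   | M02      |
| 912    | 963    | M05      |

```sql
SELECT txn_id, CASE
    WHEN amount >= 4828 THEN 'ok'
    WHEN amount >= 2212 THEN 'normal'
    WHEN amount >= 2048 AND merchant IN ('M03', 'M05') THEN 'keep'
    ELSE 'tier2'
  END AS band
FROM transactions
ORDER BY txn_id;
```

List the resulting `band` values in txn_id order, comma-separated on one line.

normal, tier2, normal, normal, normal, normal, tier2, normal, tier2, keep, keep, tier2, tier2

txn_id=900: amount >= 2212 → normal
txn_id=901: ELSE → tier2
txn_id=902: amount >= 2212 → normal
txn_id=903: amount >= 2212 → normal
txn_id=904: amount >= 2212 → normal
txn_id=905: amount >= 2212 → normal
txn_id=906: ELSE → tier2
txn_id=907: amount >= 2212 → normal
txn_id=908: ELSE → tier2
txn_id=909: amount >= 2048 AND merchant IN ('M03', 'M05') → keep
txn_id=910: amount >= 2048 AND merchant IN ('M03', 'M05') → keep
txn_id=911: ELSE → tier2
txn_id=912: ELSE → tier2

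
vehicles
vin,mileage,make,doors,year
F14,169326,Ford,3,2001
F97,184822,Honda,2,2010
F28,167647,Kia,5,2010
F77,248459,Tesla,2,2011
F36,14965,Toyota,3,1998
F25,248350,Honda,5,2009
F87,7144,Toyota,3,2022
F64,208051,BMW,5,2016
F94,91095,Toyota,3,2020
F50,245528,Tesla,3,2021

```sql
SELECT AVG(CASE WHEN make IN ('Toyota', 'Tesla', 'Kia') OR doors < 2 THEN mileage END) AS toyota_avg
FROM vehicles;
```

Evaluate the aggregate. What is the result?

vin=F14: ✗
vin=F97: ✗
vin=F28: ✓ → 167647
vin=F77: ✓ → 248459
vin=F36: ✓ → 14965
vin=F25: ✗
vin=F87: ✓ → 7144
vin=F64: ✗
vin=F94: ✓ → 91095
vin=F50: ✓ → 245528
toyota_avg = (167647 + 248459 + 14965 + 7144 + 91095 + 245528) / 6 = 129139.6666666667

129139.6666666667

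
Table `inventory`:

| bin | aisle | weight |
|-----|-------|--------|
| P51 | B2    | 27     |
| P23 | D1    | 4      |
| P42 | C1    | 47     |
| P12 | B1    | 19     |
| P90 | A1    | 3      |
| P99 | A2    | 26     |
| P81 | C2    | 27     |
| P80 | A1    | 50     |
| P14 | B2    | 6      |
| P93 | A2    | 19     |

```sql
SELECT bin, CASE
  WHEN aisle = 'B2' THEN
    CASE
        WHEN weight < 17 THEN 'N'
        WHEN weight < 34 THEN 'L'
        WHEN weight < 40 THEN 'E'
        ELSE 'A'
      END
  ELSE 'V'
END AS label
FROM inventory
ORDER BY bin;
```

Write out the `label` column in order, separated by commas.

bin=P12: aisle='B1' → outer ELSE → V
bin=P14: aisle='B2' → inner[weight < 17] → N
bin=P23: aisle='D1' → outer ELSE → V
bin=P42: aisle='C1' → outer ELSE → V
bin=P51: aisle='B2' → inner[weight < 34] → L
bin=P80: aisle='A1' → outer ELSE → V
bin=P81: aisle='C2' → outer ELSE → V
bin=P90: aisle='A1' → outer ELSE → V
bin=P93: aisle='A2' → outer ELSE → V
bin=P99: aisle='A2' → outer ELSE → V

V, N, V, V, L, V, V, V, V, V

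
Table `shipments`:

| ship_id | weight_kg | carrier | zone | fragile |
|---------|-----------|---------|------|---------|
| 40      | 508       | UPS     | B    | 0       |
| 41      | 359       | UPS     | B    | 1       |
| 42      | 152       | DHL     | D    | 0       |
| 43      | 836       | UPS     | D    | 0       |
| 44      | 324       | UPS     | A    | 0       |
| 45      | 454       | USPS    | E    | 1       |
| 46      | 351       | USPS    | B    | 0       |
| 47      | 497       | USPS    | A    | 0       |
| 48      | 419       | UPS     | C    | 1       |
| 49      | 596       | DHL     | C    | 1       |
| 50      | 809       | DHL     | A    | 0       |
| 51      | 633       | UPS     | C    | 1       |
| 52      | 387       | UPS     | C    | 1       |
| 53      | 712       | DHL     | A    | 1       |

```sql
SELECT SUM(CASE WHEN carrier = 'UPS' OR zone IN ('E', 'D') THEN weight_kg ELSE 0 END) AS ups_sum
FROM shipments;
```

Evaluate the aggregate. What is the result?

4072

ship_id=40: ✓ → 508
ship_id=41: ✓ → 359
ship_id=42: ✓ → 152
ship_id=43: ✓ → 836
ship_id=44: ✓ → 324
ship_id=45: ✓ → 454
ship_id=46: ✗
ship_id=47: ✗
ship_id=48: ✓ → 419
ship_id=49: ✗
ship_id=50: ✗
ship_id=51: ✓ → 633
ship_id=52: ✓ → 387
ship_id=53: ✗
ups_sum = 508 + 359 + 152 + 836 + 324 + 454 + 419 + 633 + 387 = 4072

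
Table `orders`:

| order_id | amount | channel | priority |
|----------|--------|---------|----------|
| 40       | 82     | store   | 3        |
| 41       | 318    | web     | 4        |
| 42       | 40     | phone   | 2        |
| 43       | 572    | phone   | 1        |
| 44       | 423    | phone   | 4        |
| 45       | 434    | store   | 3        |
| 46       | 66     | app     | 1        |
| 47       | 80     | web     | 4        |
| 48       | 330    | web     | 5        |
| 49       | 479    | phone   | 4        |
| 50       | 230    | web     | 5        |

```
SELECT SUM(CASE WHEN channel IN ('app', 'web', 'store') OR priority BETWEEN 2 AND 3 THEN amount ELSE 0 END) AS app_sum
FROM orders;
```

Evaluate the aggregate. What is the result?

order_id=40: ✓ → 82
order_id=41: ✓ → 318
order_id=42: ✓ → 40
order_id=43: ✗
order_id=44: ✗
order_id=45: ✓ → 434
order_id=46: ✓ → 66
order_id=47: ✓ → 80
order_id=48: ✓ → 330
order_id=49: ✗
order_id=50: ✓ → 230
app_sum = 82 + 318 + 40 + 434 + 66 + 80 + 330 + 230 = 1580

1580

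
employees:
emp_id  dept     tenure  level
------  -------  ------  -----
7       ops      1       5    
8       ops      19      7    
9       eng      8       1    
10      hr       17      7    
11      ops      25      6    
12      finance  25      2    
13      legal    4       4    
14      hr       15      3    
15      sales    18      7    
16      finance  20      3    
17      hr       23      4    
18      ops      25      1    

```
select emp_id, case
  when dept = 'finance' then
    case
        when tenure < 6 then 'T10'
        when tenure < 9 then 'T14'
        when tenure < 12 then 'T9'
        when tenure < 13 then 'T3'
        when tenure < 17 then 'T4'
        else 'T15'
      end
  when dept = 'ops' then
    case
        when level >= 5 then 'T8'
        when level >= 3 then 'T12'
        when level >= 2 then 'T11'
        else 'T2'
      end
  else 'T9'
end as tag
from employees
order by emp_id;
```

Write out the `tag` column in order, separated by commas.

T8, T8, T9, T9, T8, T15, T9, T9, T9, T15, T9, T2

emp_id=7: dept='ops' → inner[level >= 5] → T8
emp_id=8: dept='ops' → inner[level >= 5] → T8
emp_id=9: dept='eng' → outer ELSE → T9
emp_id=10: dept='hr' → outer ELSE → T9
emp_id=11: dept='ops' → inner[level >= 5] → T8
emp_id=12: dept='finance' → inner[ELSE] → T15
emp_id=13: dept='legal' → outer ELSE → T9
emp_id=14: dept='hr' → outer ELSE → T9
emp_id=15: dept='sales' → outer ELSE → T9
emp_id=16: dept='finance' → inner[ELSE] → T15
emp_id=17: dept='hr' → outer ELSE → T9
emp_id=18: dept='ops' → inner[ELSE] → T2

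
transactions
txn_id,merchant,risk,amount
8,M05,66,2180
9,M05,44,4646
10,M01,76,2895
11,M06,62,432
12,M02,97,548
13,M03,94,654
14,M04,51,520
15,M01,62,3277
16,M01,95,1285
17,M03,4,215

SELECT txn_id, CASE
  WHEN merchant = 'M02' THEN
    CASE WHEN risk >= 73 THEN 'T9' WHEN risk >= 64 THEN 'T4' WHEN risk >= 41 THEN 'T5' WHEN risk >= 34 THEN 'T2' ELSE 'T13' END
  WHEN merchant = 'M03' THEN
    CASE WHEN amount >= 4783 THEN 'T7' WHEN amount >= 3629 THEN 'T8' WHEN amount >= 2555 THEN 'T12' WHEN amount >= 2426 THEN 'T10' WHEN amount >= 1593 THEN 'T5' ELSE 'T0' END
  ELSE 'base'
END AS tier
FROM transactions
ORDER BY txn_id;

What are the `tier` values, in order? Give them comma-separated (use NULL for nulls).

txn_id=8: merchant='M05' → outer ELSE → base
txn_id=9: merchant='M05' → outer ELSE → base
txn_id=10: merchant='M01' → outer ELSE → base
txn_id=11: merchant='M06' → outer ELSE → base
txn_id=12: merchant='M02' → inner[risk >= 73] → T9
txn_id=13: merchant='M03' → inner[ELSE] → T0
txn_id=14: merchant='M04' → outer ELSE → base
txn_id=15: merchant='M01' → outer ELSE → base
txn_id=16: merchant='M01' → outer ELSE → base
txn_id=17: merchant='M03' → inner[ELSE] → T0

base, base, base, base, T9, T0, base, base, base, T0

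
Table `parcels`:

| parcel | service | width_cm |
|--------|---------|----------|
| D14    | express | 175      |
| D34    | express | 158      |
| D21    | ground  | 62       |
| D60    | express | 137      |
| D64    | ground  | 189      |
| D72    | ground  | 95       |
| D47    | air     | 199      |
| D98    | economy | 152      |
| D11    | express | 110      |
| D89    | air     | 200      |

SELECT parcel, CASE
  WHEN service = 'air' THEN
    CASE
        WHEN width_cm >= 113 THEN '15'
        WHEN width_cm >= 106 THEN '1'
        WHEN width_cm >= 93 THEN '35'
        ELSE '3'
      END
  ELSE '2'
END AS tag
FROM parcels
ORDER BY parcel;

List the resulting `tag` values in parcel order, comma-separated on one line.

2, 2, 2, 2, 15, 2, 2, 2, 15, 2

parcel=D11: service='express' → outer ELSE → 2
parcel=D14: service='express' → outer ELSE → 2
parcel=D21: service='ground' → outer ELSE → 2
parcel=D34: service='express' → outer ELSE → 2
parcel=D47: service='air' → inner[width_cm >= 113] → 15
parcel=D60: service='express' → outer ELSE → 2
parcel=D64: service='ground' → outer ELSE → 2
parcel=D72: service='ground' → outer ELSE → 2
parcel=D89: service='air' → inner[width_cm >= 113] → 15
parcel=D98: service='economy' → outer ELSE → 2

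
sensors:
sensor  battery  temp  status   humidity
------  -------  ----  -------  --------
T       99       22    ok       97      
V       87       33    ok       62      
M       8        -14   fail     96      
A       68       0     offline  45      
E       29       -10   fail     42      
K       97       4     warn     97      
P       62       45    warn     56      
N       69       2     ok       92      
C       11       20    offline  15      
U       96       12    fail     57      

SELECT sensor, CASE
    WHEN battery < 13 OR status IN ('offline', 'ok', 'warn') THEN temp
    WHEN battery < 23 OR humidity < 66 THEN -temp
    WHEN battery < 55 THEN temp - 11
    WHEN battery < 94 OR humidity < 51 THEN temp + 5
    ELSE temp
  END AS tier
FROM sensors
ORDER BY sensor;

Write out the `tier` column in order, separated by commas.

0, 20, 10, 4, -14, 2, 45, 22, -12, 33

sensor=A: battery < 13 OR status IN ('offline', 'ok', 'warn') → 0
sensor=C: battery < 13 OR status IN ('offline', 'ok', 'warn') → 20
sensor=E: battery < 23 OR humidity < 66 → 10
sensor=K: battery < 13 OR status IN ('offline', 'ok', 'warn') → 4
sensor=M: battery < 13 OR status IN ('offline', 'ok', 'warn') → -14
sensor=N: battery < 13 OR status IN ('offline', 'ok', 'warn') → 2
sensor=P: battery < 13 OR status IN ('offline', 'ok', 'warn') → 45
sensor=T: battery < 13 OR status IN ('offline', 'ok', 'warn') → 22
sensor=U: battery < 23 OR humidity < 66 → -12
sensor=V: battery < 13 OR status IN ('offline', 'ok', 'warn') → 33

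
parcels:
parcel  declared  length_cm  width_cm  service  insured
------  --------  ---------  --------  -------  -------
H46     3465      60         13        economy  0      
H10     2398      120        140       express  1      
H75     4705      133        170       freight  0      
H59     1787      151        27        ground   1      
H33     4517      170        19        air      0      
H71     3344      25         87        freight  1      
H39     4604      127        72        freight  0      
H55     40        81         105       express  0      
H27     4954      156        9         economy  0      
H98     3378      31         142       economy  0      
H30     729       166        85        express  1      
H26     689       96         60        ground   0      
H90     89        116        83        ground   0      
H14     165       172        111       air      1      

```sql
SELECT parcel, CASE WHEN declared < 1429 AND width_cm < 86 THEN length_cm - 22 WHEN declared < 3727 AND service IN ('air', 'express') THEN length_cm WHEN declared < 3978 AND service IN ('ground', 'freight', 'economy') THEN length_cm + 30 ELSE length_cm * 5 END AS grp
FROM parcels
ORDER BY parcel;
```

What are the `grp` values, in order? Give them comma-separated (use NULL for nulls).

parcel=H10: declared < 3727 AND service IN ('air', 'express') → 120
parcel=H14: declared < 3727 AND service IN ('air', 'express') → 172
parcel=H26: declared < 1429 AND width_cm < 86 → 74
parcel=H27: ELSE → 780
parcel=H30: declared < 1429 AND width_cm < 86 → 144
parcel=H33: ELSE → 850
parcel=H39: ELSE → 635
parcel=H46: declared < 3978 AND service IN ('ground', 'freight', 'economy') → 90
parcel=H55: declared < 3727 AND service IN ('air', 'express') → 81
parcel=H59: declared < 3978 AND service IN ('ground', 'freight', 'economy') → 181
parcel=H71: declared < 3978 AND service IN ('ground', 'freight', 'economy') → 55
parcel=H75: ELSE → 665
parcel=H90: declared < 1429 AND width_cm < 86 → 94
parcel=H98: declared < 3978 AND service IN ('ground', 'freight', 'economy') → 61

120, 172, 74, 780, 144, 850, 635, 90, 81, 181, 55, 665, 94, 61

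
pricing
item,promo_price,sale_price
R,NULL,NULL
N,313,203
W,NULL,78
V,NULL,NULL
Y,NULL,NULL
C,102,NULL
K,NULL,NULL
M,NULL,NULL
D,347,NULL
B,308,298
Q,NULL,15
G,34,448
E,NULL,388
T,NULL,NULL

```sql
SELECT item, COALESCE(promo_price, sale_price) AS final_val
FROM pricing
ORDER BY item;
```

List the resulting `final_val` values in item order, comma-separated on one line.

item=B: promo_price=308 → 308
item=C: promo_price=102 → 102
item=D: promo_price=347 → 347
item=E: promo_price=NULL, sale_price=388 → 388
item=G: promo_price=34 → 34
item=K: promo_price=NULL, sale_price=NULL (all NULL) → NULL
item=M: promo_price=NULL, sale_price=NULL (all NULL) → NULL
item=N: promo_price=313 → 313
item=Q: promo_price=NULL, sale_price=15 → 15
item=R: promo_price=NULL, sale_price=NULL (all NULL) → NULL
item=T: promo_price=NULL, sale_price=NULL (all NULL) → NULL
item=V: promo_price=NULL, sale_price=NULL (all NULL) → NULL
item=W: promo_price=NULL, sale_price=78 → 78
item=Y: promo_price=NULL, sale_price=NULL (all NULL) → NULL

308, 102, 347, 388, 34, NULL, NULL, 313, 15, NULL, NULL, NULL, 78, NULL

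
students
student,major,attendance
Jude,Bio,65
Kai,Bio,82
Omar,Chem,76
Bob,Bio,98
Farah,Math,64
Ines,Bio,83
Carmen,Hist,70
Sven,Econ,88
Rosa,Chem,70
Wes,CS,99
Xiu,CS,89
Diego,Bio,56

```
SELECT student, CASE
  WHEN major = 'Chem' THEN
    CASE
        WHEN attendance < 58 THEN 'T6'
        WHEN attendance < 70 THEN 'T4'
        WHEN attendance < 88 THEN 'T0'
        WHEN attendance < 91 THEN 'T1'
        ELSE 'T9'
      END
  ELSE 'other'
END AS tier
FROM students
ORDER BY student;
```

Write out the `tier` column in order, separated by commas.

student=Bob: major='Bio' → outer ELSE → other
student=Carmen: major='Hist' → outer ELSE → other
student=Diego: major='Bio' → outer ELSE → other
student=Farah: major='Math' → outer ELSE → other
student=Ines: major='Bio' → outer ELSE → other
student=Jude: major='Bio' → outer ELSE → other
student=Kai: major='Bio' → outer ELSE → other
student=Omar: major='Chem' → inner[attendance < 88] → T0
student=Rosa: major='Chem' → inner[attendance < 88] → T0
student=Sven: major='Econ' → outer ELSE → other
student=Wes: major='CS' → outer ELSE → other
student=Xiu: major='CS' → outer ELSE → other

other, other, other, other, other, other, other, T0, T0, other, other, other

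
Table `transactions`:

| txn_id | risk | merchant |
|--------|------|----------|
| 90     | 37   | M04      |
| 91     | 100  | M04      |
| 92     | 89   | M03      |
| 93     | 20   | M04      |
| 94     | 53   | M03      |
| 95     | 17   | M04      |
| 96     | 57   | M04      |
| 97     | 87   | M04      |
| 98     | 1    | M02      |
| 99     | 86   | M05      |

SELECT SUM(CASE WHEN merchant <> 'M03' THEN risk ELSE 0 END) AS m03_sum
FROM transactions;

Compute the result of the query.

405

txn_id=90: ✓ → 37
txn_id=91: ✓ → 100
txn_id=92: ✗
txn_id=93: ✓ → 20
txn_id=94: ✗
txn_id=95: ✓ → 17
txn_id=96: ✓ → 57
txn_id=97: ✓ → 87
txn_id=98: ✓ → 1
txn_id=99: ✓ → 86
m03_sum = 37 + 100 + 20 + 17 + 57 + 87 + 1 + 86 = 405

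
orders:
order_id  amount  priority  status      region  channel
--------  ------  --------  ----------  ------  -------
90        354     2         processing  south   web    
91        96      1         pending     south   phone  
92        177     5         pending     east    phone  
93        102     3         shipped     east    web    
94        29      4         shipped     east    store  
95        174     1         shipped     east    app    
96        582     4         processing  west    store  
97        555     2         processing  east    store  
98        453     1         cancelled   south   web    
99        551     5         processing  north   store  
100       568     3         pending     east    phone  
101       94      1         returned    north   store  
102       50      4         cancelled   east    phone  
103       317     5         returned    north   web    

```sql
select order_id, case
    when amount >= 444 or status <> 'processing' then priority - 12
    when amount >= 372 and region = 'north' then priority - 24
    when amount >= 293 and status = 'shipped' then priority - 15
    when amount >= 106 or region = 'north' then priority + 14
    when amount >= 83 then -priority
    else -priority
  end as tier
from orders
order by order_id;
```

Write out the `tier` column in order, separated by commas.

order_id=90: amount >= 106 or region = 'north' → 16
order_id=91: amount >= 444 or status <> 'processing' → -11
order_id=92: amount >= 444 or status <> 'processing' → -7
order_id=93: amount >= 444 or status <> 'processing' → -9
order_id=94: amount >= 444 or status <> 'processing' → -8
order_id=95: amount >= 444 or status <> 'processing' → -11
order_id=96: amount >= 444 or status <> 'processing' → -8
order_id=97: amount >= 444 or status <> 'processing' → -10
order_id=98: amount >= 444 or status <> 'processing' → -11
order_id=99: amount >= 444 or status <> 'processing' → -7
order_id=100: amount >= 444 or status <> 'processing' → -9
order_id=101: amount >= 444 or status <> 'processing' → -11
order_id=102: amount >= 444 or status <> 'processing' → -8
order_id=103: amount >= 444 or status <> 'processing' → -7

16, -11, -7, -9, -8, -11, -8, -10, -11, -7, -9, -11, -8, -7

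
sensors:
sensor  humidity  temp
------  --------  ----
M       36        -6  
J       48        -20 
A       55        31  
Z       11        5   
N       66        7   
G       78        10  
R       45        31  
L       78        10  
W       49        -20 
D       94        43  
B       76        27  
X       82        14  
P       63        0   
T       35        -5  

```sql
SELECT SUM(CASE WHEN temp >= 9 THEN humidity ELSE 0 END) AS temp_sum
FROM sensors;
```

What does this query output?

sensor=M: ✗
sensor=J: ✗
sensor=A: ✓ → 55
sensor=Z: ✗
sensor=N: ✗
sensor=G: ✓ → 78
sensor=R: ✓ → 45
sensor=L: ✓ → 78
sensor=W: ✗
sensor=D: ✓ → 94
sensor=B: ✓ → 76
sensor=X: ✓ → 82
sensor=P: ✗
sensor=T: ✗
temp_sum = 55 + 78 + 45 + 78 + 94 + 76 + 82 = 508

508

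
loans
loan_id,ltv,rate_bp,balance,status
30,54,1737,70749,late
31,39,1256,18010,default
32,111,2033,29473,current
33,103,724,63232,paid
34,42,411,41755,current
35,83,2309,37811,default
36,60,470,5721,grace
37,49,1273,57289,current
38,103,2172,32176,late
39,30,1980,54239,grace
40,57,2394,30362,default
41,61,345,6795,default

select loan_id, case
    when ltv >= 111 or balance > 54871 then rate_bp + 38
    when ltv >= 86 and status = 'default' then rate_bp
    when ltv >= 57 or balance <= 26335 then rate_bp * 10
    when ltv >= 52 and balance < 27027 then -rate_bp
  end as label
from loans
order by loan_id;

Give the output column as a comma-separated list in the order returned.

loan_id=30: ltv >= 111 or balance > 54871 → 1775
loan_id=31: ltv >= 57 or balance <= 26335 → 12560
loan_id=32: ltv >= 111 or balance > 54871 → 2071
loan_id=33: ltv >= 111 or balance > 54871 → 762
loan_id=34: (no match → NULL) → NULL
loan_id=35: ltv >= 57 or balance <= 26335 → 23090
loan_id=36: ltv >= 57 or balance <= 26335 → 4700
loan_id=37: ltv >= 111 or balance > 54871 → 1311
loan_id=38: ltv >= 57 or balance <= 26335 → 21720
loan_id=39: (no match → NULL) → NULL
loan_id=40: ltv >= 57 or balance <= 26335 → 23940
loan_id=41: ltv >= 57 or balance <= 26335 → 3450

1775, 12560, 2071, 762, NULL, 23090, 4700, 1311, 21720, NULL, 23940, 3450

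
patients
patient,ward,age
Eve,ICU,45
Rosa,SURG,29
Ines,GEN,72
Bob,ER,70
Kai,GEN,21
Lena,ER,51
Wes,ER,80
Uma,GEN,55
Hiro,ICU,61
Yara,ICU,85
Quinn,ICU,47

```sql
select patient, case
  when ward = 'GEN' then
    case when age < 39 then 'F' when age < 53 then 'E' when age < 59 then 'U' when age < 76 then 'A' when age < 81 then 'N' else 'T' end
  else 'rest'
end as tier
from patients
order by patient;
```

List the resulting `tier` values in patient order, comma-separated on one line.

patient=Bob: ward='ER' → outer ELSE → rest
patient=Eve: ward='ICU' → outer ELSE → rest
patient=Hiro: ward='ICU' → outer ELSE → rest
patient=Ines: ward='GEN' → inner[age < 76] → A
patient=Kai: ward='GEN' → inner[age < 39] → F
patient=Lena: ward='ER' → outer ELSE → rest
patient=Quinn: ward='ICU' → outer ELSE → rest
patient=Rosa: ward='SURG' → outer ELSE → rest
patient=Uma: ward='GEN' → inner[age < 59] → U
patient=Wes: ward='ER' → outer ELSE → rest
patient=Yara: ward='ICU' → outer ELSE → rest

rest, rest, rest, A, F, rest, rest, rest, U, rest, rest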